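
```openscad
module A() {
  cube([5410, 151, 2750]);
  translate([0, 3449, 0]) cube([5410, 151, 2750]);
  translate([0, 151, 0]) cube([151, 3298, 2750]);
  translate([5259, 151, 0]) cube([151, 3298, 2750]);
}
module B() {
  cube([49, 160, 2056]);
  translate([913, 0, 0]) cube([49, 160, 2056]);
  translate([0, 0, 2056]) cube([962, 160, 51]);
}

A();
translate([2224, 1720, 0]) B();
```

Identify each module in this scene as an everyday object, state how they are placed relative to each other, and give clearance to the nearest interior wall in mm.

A is a house frame. B is a door frame. The door frame sits inside the house frame, centred. The clearance to the nearest interior wall is 1569 mm.

Clearances: x = 2073, y = 1569; minimum 1569 mm.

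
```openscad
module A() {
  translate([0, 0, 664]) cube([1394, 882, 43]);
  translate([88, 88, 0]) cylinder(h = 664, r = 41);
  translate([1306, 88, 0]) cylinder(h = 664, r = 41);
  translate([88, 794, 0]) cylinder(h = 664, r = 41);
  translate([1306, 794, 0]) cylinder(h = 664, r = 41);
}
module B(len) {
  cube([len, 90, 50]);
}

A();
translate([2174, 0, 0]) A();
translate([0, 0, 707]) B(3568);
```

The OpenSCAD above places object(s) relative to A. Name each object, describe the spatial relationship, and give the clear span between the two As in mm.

Second table starts at x = 2174; first ends at x = 1394; clear span = 2174 − 1394 = 780 mm.

A is a table. B is a beam. A beam spans the tops of two tables. The clear span between the two tables is 780 mm.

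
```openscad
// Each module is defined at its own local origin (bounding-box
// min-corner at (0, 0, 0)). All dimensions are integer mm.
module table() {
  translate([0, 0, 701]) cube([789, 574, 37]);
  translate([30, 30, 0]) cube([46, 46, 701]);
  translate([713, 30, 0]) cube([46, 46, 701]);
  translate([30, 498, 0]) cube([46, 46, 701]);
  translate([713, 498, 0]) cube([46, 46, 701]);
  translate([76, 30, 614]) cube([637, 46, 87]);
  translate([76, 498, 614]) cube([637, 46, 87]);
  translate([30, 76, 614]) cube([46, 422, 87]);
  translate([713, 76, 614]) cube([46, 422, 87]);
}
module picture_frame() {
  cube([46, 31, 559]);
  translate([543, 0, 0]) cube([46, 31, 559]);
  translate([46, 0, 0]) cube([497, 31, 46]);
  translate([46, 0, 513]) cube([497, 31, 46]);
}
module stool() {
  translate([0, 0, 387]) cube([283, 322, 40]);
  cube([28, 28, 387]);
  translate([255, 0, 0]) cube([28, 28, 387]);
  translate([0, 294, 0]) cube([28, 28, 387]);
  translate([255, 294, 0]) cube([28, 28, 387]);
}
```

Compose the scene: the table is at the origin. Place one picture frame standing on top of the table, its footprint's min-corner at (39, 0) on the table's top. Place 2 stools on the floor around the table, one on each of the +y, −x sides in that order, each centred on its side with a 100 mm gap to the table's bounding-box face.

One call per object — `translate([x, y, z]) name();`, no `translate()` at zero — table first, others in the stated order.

table();
translate([39, 0, 738]) picture_frame();
translate([253, 674, 0]) stool();
translate([-383, 126, 0]) stool();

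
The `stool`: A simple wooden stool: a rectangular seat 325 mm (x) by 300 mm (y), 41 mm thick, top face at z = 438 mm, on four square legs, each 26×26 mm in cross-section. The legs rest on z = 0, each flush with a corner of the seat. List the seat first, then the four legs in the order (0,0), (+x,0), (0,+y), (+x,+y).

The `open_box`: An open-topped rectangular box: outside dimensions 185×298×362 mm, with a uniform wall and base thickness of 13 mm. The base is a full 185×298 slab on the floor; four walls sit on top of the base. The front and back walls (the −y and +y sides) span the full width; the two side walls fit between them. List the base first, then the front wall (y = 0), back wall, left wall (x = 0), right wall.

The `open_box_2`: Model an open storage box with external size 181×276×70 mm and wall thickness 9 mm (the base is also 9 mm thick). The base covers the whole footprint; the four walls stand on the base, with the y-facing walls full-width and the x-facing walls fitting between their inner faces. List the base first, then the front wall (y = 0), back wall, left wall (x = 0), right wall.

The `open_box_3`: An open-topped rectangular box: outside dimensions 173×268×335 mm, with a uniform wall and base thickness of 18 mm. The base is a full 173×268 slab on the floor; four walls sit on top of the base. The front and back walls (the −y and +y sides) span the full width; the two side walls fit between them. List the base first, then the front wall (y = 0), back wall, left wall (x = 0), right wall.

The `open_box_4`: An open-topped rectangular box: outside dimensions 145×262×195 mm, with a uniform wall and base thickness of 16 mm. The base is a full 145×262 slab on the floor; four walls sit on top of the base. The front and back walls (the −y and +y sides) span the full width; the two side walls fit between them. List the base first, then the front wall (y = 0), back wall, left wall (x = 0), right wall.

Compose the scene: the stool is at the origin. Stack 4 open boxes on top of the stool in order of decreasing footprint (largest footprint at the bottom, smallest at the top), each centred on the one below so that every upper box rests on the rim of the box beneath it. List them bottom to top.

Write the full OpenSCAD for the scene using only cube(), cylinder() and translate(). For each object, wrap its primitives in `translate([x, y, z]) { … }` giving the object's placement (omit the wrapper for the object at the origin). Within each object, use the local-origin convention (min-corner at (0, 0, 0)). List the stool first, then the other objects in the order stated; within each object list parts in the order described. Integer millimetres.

translate([0, 0, 397]) cube([325, 300, 41]);
cube([26, 26, 397]);
translate([299, 0, 0]) cube([26, 26, 397]);
translate([0, 274, 0]) cube([26, 26, 397]);
translate([299, 274, 0]) cube([26, 26, 397]);
translate([70, 1, 438]) {
  cube([185, 298, 13]);
  translate([0, 0, 13]) cube([185, 13, 349]);
  translate([0, 285, 13]) cube([185, 13, 349]);
  translate([0, 13, 13]) cube([13, 272, 349]);
  translate([172, 13, 13]) cube([13, 272, 349]);
}
translate([72, 12, 800]) {
  cube([181, 276, 9]);
  translate([0, 0, 9]) cube([181, 9, 61]);
  translate([0, 267, 9]) cube([181, 9, 61]);
  translate([0, 9, 9]) cube([9, 258, 61]);
  translate([172, 9, 9]) cube([9, 258, 61]);
}
translate([76, 16, 870]) {
  cube([173, 268, 18]);
  translate([0, 0, 18]) cube([173, 18, 317]);
  translate([0, 250, 18]) cube([173, 18, 317]);
  translate([0, 18, 18]) cube([18, 232, 317]);
  translate([155, 18, 18]) cube([18, 232, 317]);
}
translate([90, 19, 1205]) {
  cube([145, 262, 16]);
  translate([0, 0, 16]) cube([145, 16, 179]);
  translate([0, 246, 16]) cube([145, 16, 179]);
  translate([0, 16, 16]) cube([16, 230, 179]);
  translate([129, 16, 16]) cube([16, 230, 179]);
}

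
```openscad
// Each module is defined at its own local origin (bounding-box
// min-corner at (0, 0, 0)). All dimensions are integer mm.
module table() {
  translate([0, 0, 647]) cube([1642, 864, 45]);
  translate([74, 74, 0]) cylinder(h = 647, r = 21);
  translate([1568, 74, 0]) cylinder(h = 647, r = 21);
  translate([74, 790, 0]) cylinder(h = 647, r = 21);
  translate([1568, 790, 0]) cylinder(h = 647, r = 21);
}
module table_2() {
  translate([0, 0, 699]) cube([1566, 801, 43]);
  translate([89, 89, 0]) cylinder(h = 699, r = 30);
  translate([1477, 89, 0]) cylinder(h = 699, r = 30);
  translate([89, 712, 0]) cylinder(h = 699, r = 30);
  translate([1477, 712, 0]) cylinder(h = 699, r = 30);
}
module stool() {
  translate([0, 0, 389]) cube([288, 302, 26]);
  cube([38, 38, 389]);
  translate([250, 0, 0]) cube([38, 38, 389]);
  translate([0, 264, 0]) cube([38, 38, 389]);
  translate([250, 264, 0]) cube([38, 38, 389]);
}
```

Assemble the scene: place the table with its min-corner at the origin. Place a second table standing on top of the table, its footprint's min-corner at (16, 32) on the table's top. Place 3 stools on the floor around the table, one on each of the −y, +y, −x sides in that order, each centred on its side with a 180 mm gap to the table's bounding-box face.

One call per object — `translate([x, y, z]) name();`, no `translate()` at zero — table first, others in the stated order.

table();
translate([16, 32, 692]) table_2();
translate([677, -482, 0]) stool();
translate([677, 1044, 0]) stool();
translate([-468, 281, 0]) stool();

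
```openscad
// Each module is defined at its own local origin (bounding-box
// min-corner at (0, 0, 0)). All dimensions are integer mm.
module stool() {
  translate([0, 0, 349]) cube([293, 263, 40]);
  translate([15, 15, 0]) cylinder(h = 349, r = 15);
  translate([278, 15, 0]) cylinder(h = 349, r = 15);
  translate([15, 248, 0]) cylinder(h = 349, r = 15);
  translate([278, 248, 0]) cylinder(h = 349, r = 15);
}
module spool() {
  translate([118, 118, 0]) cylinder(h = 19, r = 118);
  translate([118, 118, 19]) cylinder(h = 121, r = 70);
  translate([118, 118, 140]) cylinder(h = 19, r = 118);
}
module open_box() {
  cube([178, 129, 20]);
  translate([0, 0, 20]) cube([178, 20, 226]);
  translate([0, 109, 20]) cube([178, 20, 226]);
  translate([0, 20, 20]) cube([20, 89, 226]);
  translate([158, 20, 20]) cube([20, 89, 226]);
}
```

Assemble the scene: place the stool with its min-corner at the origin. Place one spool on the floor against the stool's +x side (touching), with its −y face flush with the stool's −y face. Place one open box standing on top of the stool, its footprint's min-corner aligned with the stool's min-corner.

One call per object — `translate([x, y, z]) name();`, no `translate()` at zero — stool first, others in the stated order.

stool();
translate([293, 0, 0]) spool();
translate([0, 0, 389]) open_box();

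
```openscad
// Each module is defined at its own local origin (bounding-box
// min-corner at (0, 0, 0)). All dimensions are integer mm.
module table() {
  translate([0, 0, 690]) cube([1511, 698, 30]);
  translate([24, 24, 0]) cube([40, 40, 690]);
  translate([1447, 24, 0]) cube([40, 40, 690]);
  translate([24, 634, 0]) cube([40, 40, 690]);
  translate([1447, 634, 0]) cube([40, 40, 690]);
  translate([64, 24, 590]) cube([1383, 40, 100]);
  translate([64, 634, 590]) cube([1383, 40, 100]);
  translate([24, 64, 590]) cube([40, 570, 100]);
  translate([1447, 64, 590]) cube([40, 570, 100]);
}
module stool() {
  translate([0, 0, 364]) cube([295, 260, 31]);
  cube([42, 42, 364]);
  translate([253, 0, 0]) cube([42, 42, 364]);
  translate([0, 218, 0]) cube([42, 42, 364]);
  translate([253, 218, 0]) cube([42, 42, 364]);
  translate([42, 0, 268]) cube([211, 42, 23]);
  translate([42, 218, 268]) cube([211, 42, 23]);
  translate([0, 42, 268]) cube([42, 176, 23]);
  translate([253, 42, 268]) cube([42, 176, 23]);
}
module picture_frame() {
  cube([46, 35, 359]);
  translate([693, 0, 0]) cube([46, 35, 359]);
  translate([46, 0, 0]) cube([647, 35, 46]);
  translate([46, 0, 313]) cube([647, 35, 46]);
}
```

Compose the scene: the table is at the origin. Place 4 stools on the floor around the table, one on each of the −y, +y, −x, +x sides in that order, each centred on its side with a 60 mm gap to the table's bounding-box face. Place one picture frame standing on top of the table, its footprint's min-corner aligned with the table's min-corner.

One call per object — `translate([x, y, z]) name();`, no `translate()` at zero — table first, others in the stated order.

table();
translate([608, -320, 0]) stool();
translate([608, 758, 0]) stool();
translate([-355, 219, 0]) stool();
translate([1571, 219, 0]) stool();
translate([0, 0, 720]) picture_frame();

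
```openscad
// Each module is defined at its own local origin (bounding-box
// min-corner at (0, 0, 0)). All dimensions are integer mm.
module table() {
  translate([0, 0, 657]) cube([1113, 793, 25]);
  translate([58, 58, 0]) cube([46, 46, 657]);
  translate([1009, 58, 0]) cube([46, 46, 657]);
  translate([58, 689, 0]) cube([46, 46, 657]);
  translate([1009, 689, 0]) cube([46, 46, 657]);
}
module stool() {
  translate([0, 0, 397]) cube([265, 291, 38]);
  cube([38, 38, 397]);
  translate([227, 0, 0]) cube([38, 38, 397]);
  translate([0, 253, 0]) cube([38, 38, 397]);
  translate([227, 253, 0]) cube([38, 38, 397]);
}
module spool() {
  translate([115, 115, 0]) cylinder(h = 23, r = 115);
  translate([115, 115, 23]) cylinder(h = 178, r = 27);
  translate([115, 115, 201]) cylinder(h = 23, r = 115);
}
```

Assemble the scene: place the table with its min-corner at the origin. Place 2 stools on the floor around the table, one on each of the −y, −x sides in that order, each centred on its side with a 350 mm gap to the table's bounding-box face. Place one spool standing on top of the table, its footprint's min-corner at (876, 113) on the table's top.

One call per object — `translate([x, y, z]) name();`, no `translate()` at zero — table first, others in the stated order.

table();
translate([424, -641, 0]) stool();
translate([-615, 251, 0]) stool();
translate([876, 113, 682]) spool();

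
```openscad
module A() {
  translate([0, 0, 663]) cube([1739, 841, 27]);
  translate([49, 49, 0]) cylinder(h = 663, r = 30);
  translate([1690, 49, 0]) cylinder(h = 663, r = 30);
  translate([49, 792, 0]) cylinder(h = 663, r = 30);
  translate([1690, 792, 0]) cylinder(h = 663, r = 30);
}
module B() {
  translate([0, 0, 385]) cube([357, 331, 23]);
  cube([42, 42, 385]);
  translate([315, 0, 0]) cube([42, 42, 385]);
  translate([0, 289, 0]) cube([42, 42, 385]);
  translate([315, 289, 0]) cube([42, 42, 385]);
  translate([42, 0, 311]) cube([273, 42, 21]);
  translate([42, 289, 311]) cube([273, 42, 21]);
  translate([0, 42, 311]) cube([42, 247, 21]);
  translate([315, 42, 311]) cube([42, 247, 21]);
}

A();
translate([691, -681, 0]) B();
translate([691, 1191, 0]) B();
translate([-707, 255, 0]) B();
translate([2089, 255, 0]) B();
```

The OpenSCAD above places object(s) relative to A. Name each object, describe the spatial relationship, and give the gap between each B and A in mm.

Each stool's nearest face is 350 mm from the table's bounding box.

A is a table. B is a stool. Four stools sit around the table at the −y, +y, −x, +x sides. The gap between each stool and the table is 350 mm.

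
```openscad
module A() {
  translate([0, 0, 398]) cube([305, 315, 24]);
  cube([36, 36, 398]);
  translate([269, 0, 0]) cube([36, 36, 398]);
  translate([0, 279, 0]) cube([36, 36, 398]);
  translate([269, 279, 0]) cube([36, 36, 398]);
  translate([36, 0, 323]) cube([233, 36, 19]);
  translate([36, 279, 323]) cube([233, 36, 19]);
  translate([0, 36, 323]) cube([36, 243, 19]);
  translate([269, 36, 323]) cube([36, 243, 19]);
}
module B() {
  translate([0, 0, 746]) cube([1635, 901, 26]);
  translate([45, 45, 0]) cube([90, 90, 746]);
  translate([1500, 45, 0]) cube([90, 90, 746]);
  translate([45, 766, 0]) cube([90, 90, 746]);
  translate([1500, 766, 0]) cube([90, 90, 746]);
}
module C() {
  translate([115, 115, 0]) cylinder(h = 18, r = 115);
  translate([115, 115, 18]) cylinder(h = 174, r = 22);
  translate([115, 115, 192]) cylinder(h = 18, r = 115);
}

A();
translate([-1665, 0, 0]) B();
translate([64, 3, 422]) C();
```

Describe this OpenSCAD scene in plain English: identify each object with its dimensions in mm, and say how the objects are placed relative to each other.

A is a four-legged stool. The seat is a 305×315×24 mm slab whose top surface is at z = 422 mm; four square legs, each 36×36 mm in cross-section, run from the floor (z = 0) to the underside of the seat, each flush with a corner of the seat. Four stretchers, 36 mm wide and 19 mm tall, connect adjacent legs with their undersides at z = 323 mm, each running between the inner faces of the legs it joins and aligned with the legs' outer faces on the other axis.

B is a rectangular dining table. The top is 1635×901×26 mm with its upper surface at z = 772 mm. It stands on four 90×90 mm square legs, each inset 45 mm from the nearest pair of top edges, running from the floor to the underside of the top.

C is a spool: two coaxial disc flanges of radius 115 mm and thickness 18 mm, joined by a core cylinder of radius 22 mm and height 174 mm. The lower flange rests on z = 0 and the three cylinders share a vertical axis.

The table is on the floor beside the stool on its −x side. The spool is on top of the stool.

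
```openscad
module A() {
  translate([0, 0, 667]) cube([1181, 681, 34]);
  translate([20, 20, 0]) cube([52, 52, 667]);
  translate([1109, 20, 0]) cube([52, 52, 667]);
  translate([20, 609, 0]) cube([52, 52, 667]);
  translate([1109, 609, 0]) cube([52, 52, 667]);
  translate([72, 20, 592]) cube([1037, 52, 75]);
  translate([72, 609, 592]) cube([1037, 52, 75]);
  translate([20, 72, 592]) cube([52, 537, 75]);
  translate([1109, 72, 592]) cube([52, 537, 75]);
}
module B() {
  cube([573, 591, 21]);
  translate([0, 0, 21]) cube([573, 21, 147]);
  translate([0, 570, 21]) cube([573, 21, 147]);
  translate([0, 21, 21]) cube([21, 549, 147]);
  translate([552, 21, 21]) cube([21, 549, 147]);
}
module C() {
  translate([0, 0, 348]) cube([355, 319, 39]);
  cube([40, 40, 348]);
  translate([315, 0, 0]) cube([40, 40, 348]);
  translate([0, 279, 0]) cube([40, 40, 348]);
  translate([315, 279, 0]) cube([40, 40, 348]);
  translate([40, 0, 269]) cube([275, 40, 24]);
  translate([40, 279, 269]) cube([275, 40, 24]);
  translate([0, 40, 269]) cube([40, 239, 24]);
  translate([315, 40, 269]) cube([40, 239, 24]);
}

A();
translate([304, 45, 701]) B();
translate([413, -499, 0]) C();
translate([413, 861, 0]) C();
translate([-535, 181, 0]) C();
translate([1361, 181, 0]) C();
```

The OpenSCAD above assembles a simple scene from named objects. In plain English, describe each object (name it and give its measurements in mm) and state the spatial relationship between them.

A is a table: top 1181 mm (x) × 681 mm (y), 34 mm thick, upper face at z = 701 mm, on four 52×52 mm square legs, each inset 20 mm from the nearest pair of top edges, running from z = 0 to the bottom of the top. Four apron rails, 52 mm thick and 75 mm tall, run between adjacent legs with their top edges flush with the underside of the top and their outer faces flush with the legs' outer faces.

B is an open-topped rectangular box: outside dimensions 573×591×168 mm, with a uniform wall and base thickness of 21 mm. The base is a full 573×591 slab on the floor; four walls sit on top of the base. The front and back walls (the −y and +y sides) span the full width; the two side walls fit between them.

C is a four-legged stool. The seat is a 355×319×39 mm slab whose top surface is at z = 387 mm; four square legs, each 40×40 mm in cross-section, run from the floor (z = 0) to the underside of the seat, each flush with a corner of the seat. Four stretchers, 40 mm wide and 24 mm tall, connect adjacent legs with their undersides at z = 269 mm, each running between the inner faces of the legs it joins and aligned with the legs' outer faces on the other axis.

The open box is on top of the table, centred. Four stools sit around the table at the −y, +y, −x, +x sides.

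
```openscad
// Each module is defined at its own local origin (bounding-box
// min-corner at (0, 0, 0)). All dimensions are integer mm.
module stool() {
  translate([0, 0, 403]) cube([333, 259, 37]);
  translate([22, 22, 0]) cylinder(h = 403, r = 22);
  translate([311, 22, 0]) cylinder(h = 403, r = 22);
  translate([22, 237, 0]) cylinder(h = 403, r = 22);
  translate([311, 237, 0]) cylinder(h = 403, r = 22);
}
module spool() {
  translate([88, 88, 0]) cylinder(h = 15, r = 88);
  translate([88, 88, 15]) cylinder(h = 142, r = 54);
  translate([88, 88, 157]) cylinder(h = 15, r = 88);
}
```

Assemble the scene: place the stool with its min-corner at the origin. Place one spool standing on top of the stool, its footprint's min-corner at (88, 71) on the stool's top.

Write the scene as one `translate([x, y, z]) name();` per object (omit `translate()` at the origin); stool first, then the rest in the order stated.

stool();
translate([88, 71, 440]) spool();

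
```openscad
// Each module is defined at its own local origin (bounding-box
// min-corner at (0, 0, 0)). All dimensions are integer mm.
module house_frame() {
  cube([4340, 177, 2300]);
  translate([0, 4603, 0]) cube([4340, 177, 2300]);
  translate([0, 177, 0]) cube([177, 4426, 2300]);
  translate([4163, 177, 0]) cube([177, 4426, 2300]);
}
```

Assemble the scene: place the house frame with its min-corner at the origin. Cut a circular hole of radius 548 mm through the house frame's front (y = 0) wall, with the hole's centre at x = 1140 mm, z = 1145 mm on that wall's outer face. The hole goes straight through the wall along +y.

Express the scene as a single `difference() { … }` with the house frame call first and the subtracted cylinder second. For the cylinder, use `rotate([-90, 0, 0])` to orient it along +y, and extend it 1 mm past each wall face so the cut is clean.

difference() {
  house_frame();
  translate([1140, -1, 1145]) rotate([-90, 0, 0]) cylinder(h = 179, r = 548);
}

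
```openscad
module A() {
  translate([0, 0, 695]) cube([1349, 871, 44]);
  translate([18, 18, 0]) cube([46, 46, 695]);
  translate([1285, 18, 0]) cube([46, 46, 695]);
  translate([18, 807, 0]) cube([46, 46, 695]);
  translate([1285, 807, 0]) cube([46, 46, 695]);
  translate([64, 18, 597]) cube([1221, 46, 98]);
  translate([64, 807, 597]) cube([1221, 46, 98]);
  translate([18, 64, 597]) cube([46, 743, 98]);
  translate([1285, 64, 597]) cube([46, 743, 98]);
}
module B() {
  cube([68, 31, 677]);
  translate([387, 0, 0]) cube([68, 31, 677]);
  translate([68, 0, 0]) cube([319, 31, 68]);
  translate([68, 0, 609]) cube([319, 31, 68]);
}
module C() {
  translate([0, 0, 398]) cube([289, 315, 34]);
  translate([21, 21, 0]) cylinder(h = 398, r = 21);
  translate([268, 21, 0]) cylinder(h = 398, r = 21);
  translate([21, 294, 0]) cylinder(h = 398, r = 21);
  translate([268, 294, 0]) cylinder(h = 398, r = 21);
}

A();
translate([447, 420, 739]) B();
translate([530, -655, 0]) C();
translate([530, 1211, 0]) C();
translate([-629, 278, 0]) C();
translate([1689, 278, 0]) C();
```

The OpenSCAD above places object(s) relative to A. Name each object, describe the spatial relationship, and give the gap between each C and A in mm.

A is a table. B is a picture frame. C is a stool. The picture frame is on top of the table, centred. Four stools sit around the table at the −y, +y, −x, +x sides. The gap between each stool and the table is 340 mm.

Each stool's nearest face is 340 mm from the table's bounding box.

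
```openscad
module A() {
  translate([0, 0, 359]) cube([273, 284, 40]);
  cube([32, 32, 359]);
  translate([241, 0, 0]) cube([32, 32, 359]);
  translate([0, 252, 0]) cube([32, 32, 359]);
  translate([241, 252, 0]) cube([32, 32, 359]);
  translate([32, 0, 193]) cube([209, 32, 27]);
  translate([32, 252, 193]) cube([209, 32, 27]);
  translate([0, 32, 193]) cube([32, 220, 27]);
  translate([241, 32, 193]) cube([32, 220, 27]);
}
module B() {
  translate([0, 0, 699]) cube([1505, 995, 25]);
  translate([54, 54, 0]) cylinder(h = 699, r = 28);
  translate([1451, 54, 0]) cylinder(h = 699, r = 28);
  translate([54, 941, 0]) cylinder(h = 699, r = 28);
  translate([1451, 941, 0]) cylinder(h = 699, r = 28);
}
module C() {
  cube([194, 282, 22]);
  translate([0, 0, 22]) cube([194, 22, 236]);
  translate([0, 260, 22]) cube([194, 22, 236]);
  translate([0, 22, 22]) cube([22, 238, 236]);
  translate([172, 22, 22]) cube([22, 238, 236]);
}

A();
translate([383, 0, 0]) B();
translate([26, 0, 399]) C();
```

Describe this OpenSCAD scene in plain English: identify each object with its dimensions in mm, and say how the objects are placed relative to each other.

A is a four-legged stool. The seat is 273×284 mm, 40 mm thick, top at z = 399 mm. It stands on four square legs, each 32×32 mm in cross-section, from z = 0 to the seat underside, each flush with a corner of the seat. Four stretchers, 32 mm wide and 27 mm tall, connect adjacent legs with their undersides at z = 193 mm, each running between the inner faces of the legs it joins and aligned with the legs' outer faces on the other axis.

B is a table with a 1505×995 mm rectangular top, 25 mm thick, top surface at z = 724 mm, supported by four round legs of 56 mm diameter, each leg's bounding box inset 26 mm from the nearest pair of top edges, running from the floor.

C is an open-topped rectangular box: outside dimensions 194×282×258 mm, with a uniform wall and base thickness of 22 mm. The base is a full 194×282 slab on the floor; four walls sit on top of the base. The front and back walls (the −y and +y sides) span the full width; the two side walls fit between them.

The table is on the floor beside the stool on its +x side. The open box is on top of the stool.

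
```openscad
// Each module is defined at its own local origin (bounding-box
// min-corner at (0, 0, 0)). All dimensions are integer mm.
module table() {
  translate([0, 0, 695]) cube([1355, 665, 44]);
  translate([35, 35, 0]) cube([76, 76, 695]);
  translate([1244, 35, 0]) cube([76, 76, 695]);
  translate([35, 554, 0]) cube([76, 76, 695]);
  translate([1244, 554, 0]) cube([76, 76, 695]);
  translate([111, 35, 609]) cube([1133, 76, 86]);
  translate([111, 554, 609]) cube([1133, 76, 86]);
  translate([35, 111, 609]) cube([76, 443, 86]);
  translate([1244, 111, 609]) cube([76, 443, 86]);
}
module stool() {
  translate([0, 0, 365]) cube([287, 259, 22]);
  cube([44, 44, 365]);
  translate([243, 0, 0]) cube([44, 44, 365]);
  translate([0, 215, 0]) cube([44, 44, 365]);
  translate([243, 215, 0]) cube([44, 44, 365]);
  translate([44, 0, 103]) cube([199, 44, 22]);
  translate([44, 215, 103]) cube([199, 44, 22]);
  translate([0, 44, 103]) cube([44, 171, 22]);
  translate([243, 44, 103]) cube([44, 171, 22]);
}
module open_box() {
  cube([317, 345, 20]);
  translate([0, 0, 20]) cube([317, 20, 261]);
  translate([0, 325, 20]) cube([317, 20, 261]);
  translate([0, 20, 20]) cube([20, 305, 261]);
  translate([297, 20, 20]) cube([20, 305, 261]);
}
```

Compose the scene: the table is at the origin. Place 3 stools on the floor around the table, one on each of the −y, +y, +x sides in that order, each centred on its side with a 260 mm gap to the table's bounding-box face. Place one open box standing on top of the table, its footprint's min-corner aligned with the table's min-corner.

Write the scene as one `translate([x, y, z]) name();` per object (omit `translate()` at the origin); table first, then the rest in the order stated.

table();
translate([534, -519, 0]) stool();
translate([534, 925, 0]) stool();
translate([1615, 203, 0]) stool();
translate([0, 0, 739]) open_box();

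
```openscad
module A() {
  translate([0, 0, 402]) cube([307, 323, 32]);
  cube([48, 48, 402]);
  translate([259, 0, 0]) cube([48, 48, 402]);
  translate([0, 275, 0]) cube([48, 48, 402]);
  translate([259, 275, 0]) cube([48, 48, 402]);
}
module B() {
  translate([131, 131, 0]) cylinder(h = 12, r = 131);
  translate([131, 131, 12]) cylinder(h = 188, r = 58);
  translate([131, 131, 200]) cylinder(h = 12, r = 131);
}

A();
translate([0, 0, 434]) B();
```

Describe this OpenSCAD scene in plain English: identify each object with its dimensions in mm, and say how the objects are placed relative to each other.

A is a four-legged stool. The seat is 307×323 mm, 32 mm thick, top at z = 434 mm. It stands on four square legs, each 48×48 mm in cross-section, from z = 0 to the seat underside, each flush with a corner of the seat.

B is a spool: two coaxial disc flanges of radius 131 mm and thickness 12 mm, joined by a core cylinder of radius 58 mm and height 188 mm. The lower flange rests on z = 0 and the three cylinders share a vertical axis.

The spool is on top of the stool.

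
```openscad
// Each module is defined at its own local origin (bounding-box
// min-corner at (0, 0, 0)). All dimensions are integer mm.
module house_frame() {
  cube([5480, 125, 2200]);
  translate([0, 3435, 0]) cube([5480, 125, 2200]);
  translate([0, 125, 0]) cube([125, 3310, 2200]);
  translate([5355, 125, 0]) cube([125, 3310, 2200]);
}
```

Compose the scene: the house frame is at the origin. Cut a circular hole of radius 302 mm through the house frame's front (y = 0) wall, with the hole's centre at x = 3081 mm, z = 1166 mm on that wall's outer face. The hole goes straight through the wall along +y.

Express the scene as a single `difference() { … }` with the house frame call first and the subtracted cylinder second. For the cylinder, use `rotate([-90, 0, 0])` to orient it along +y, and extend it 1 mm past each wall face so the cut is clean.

difference() {
  house_frame();
  translate([3081, -1, 1166]) rotate([-90, 0, 0]) cylinder(h = 127, r = 302);
}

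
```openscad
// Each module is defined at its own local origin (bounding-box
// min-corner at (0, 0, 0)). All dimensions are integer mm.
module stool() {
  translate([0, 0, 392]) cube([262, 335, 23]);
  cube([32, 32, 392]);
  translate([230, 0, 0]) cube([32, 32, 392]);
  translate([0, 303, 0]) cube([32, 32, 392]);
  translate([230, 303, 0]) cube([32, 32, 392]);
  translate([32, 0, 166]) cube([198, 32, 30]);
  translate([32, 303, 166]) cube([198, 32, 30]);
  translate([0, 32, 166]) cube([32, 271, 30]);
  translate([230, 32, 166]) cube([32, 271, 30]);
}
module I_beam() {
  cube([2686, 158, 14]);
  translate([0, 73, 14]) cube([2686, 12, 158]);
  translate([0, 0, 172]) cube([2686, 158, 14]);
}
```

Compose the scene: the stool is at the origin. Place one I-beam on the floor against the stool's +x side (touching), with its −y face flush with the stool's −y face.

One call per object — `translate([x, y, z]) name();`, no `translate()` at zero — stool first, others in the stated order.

stool();
translate([262, 0, 0]) I_beam();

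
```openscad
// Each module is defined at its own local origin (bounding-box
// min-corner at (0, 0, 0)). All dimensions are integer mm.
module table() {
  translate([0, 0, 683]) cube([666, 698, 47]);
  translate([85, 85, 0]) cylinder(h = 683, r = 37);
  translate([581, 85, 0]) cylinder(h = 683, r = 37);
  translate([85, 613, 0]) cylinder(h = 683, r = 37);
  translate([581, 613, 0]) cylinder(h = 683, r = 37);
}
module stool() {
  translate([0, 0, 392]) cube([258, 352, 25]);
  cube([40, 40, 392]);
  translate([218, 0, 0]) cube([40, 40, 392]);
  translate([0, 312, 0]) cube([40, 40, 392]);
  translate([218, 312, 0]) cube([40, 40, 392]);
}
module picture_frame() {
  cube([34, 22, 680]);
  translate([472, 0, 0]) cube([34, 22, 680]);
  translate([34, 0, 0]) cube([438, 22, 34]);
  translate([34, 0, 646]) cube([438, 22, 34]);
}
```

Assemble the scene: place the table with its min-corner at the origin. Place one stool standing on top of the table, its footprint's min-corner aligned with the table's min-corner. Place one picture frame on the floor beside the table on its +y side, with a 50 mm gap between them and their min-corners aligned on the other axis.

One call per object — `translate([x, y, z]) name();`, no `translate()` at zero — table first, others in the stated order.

table();
translate([0, 0, 730]) stool();
translate([0, 748, 0]) picture_frame();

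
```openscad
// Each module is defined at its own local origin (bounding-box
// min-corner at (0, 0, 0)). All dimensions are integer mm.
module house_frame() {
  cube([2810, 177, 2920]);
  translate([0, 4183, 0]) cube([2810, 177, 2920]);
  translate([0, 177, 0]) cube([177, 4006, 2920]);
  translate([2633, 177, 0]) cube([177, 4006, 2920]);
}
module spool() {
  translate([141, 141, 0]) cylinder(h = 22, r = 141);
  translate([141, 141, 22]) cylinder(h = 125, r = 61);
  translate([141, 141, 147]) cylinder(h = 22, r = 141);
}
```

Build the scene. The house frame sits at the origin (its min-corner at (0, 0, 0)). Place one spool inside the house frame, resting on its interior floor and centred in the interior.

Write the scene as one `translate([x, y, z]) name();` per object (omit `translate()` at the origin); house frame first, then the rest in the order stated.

house_frame();
translate([1264, 2039, 0]) spool();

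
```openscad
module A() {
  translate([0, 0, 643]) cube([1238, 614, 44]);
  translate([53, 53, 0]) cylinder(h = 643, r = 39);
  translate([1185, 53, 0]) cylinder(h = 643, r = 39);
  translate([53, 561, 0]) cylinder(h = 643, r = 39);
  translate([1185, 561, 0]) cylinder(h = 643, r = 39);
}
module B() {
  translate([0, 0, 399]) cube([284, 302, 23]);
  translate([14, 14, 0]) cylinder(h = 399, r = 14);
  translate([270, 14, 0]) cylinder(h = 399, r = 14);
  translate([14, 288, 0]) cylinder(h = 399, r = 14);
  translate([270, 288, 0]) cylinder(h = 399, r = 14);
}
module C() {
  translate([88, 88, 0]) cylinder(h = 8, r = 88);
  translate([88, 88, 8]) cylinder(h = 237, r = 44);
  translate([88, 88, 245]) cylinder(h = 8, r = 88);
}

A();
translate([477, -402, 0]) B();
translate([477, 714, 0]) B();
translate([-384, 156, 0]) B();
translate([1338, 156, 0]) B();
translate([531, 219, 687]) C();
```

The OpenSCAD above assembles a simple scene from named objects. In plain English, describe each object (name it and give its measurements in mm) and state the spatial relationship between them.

A is a table: top 1238 mm (x) × 614 mm (y), 44 mm thick, upper face at z = 687 mm, on four round legs of 78 mm diameter, each leg's bounding box inset 14 mm from the nearest pair of top edges, running from z = 0 to the bottom of the top.

B is a four-legged stool. The seat is a 284×302×23 mm slab whose top surface is at z = 422 mm; four round legs, each 28 mm in diameter, run from the floor (z = 0) to the underside of the seat, each leg's axis is inset half a diameter from the nearest pair of seat edges (so the leg's bounding box is flush with the corner).

C is a spool: two coaxial disc flanges of radius 88 mm and thickness 8 mm, joined by a core cylinder of radius 44 mm and height 237 mm. The lower flange rests on z = 0 and the three cylinders share a vertical axis.

Four stools sit around the table at the −y, +y, −x, +x sides. The spool is on top of the table, centred.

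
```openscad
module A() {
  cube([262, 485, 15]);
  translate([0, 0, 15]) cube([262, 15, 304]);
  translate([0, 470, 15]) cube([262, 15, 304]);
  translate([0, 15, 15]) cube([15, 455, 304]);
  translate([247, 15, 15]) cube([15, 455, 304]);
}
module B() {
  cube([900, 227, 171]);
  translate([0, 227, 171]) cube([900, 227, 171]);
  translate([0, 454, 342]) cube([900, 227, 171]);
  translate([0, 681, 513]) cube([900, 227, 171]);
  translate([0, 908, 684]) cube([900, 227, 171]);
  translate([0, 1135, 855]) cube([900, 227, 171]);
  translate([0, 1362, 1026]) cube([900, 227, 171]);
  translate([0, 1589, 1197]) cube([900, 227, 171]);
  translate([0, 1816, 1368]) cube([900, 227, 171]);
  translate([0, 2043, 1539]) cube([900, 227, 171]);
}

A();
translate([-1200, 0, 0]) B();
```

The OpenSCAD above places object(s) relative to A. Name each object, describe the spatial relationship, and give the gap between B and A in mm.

A is an open box. B is a staircase. The staircase is on the floor beside the open box on its −x side. The gap between the staircase and the open box is 300 mm.

The staircase's nearest face is 300 mm from the open box's −x face.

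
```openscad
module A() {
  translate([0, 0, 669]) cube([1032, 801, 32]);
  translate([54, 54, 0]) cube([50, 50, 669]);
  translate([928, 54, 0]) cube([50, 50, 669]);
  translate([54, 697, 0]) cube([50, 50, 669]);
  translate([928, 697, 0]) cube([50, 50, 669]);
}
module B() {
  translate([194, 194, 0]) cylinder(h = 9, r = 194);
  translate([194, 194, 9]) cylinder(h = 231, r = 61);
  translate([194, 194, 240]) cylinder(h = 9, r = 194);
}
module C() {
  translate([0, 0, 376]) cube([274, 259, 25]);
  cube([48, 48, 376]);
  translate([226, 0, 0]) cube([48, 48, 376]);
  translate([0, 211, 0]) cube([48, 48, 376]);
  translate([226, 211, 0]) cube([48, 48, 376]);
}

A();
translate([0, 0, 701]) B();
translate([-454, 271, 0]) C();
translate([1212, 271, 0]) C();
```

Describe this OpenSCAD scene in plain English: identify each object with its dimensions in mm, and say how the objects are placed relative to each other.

A is a table with a 1032×801 mm rectangular top, 32 mm thick, top surface at z = 701 mm, supported by four 50×50 mm square legs, each inset 54 mm from the nearest pair of top edges, running from the floor.

B is a spool: two coaxial disc flanges of radius 194 mm and thickness 9 mm, joined by a core cylinder of radius 61 mm and height 231 mm. The lower flange rests on z = 0 and the three cylinders share a vertical axis.

C is a four-legged stool. The seat is 274×259 mm, 25 mm thick, top at z = 401 mm. It stands on four square legs, each 48×48 mm in cross-section, from z = 0 to the seat underside, each flush with a corner of the seat.

The spool is on top of the table. Two stools sit around the table at the −x, +x sides.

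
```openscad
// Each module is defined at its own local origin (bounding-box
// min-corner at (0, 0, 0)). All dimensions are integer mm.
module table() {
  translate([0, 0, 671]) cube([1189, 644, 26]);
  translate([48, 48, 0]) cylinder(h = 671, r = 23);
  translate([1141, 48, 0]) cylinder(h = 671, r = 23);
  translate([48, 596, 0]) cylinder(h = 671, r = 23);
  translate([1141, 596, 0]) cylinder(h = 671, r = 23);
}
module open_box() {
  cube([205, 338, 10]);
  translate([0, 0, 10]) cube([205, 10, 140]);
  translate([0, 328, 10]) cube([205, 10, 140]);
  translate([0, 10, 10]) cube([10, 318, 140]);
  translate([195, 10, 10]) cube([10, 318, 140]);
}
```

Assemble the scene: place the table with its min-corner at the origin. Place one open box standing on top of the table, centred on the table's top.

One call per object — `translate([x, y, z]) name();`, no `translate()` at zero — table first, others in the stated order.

table();
translate([492, 153, 697]) open_box();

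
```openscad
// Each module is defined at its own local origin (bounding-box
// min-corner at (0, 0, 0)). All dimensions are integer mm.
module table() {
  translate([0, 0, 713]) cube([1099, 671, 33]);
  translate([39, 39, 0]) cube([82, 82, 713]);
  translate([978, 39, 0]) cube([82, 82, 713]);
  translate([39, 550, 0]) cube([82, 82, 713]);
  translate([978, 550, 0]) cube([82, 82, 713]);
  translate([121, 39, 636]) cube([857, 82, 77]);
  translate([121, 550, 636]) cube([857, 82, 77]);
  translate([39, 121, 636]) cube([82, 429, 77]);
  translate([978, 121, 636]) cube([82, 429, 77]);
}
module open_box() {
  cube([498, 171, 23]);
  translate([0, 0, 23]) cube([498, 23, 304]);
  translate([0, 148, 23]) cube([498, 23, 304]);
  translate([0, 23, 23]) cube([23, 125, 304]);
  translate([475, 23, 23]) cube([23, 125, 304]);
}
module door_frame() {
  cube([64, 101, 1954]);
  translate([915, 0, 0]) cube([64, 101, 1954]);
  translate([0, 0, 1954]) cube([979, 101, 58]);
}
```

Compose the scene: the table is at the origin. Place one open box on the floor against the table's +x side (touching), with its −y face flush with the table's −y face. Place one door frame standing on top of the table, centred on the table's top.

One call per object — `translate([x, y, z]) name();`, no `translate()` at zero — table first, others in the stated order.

table();
translate([1099, 0, 0]) open_box();
translate([60, 285, 746]) door_frame();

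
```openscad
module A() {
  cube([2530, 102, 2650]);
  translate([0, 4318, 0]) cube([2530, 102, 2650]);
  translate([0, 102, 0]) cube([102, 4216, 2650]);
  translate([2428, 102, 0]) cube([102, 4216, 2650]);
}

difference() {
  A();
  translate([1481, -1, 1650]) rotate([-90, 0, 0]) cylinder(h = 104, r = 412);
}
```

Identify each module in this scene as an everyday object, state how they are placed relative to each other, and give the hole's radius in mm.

A is a house frame. The house frame has a circular hole through its front wall. The hole's radius is 412 mm.

The subtracted cylinder has r = 412 mm.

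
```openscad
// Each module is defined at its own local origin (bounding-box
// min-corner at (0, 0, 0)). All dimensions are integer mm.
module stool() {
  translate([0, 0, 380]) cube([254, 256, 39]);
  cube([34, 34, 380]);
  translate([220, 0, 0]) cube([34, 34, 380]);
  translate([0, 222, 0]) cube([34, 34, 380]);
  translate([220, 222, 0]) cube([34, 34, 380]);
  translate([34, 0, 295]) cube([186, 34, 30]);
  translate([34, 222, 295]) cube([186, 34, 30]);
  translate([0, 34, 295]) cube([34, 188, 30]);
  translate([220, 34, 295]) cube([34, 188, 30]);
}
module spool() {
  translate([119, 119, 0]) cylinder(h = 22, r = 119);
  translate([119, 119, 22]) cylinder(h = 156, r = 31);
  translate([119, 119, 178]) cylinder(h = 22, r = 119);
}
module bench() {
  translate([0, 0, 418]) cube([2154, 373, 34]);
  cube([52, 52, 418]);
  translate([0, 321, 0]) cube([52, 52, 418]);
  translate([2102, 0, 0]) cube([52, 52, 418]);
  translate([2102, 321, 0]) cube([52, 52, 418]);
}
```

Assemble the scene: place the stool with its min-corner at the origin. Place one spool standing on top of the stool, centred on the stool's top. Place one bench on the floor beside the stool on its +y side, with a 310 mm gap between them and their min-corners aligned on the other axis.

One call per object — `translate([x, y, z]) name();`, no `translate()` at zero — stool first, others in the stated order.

stool();
translate([8, 9, 419]) spool();
translate([0, 566, 0]) bench();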